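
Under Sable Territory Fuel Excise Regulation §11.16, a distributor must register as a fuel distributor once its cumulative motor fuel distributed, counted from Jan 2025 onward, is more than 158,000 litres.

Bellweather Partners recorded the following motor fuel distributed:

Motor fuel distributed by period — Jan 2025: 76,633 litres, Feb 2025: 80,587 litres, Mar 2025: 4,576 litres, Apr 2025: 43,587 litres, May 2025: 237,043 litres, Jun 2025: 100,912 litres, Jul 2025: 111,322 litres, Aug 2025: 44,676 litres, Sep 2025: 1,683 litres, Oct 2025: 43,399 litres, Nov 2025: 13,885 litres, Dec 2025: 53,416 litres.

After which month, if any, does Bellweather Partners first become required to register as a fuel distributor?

Through Jan 2025: 76,633 litres
Through Feb 2025: 157,220 litres
Through Mar 2025: 161,796 litres ← exceeds threshold

Mar 2025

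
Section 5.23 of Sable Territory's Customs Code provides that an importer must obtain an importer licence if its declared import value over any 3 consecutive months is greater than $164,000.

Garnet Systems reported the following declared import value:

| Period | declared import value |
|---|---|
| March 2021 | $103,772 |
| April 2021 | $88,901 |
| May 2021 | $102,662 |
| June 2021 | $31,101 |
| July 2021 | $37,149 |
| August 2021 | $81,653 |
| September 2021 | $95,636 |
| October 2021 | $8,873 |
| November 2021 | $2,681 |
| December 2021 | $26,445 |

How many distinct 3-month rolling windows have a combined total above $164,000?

5

March 2021–May 2021: $103,772 + $88,901 + $102,662 = $295,335 (over)
April 2021–June 2021: $88,901 + $102,662 + $31,101 = $222,664 (over)
May 2021–July 2021: $102,662 + $31,101 + $37,149 = $170,912 (over)
June 2021–August 2021: $31,101 + $37,149 + $81,653 = $149,903 (under)
July 2021–September 2021: $37,149 + $81,653 + $95,636 = $214,438 (over)
August 2021–October 2021: $81,653 + $95,636 + $8,873 = $186,162 (over)
September 2021–November 2021: $95,636 + $8,873 + $2,681 = $107,190 (under)
October 2021–December 2021: $8,873 + $2,681 + $26,445 = $37,999 (under)
5 windows exceed the threshold.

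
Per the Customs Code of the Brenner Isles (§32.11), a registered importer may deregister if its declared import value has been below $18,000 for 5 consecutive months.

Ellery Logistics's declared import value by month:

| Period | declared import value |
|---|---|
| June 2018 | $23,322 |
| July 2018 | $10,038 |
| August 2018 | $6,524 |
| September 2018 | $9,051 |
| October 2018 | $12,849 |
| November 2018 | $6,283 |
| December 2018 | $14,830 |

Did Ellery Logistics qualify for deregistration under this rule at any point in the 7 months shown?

Yes

Months below $18,000: July 2018, August 2018, September 2018, October 2018, November 2018, December 2018.
Longest run of consecutive months below the threshold: 6.
6 ≥ 5, so Ellery Logistics became eligible.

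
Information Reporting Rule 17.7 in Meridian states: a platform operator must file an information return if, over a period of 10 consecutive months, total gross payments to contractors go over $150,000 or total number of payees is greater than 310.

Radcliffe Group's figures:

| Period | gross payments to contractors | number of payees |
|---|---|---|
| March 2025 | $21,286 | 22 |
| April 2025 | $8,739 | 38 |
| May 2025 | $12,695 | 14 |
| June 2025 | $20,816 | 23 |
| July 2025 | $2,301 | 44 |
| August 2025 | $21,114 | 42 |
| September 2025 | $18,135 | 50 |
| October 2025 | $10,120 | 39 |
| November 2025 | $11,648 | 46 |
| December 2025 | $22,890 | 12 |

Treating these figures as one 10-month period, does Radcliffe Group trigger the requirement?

Total gross payments to contractors: $21,286 + $8,739 + $12,695 + $20,816 + $2,301 + $21,114 + $18,135 + $10,120 + $11,648 + $22,890 = $149,744 (≤ $150,000).
Total number of payees: 22 + 38 + 14 + 23 + 44 + 42 + 50 + 39 + 46 + 12 = 330 (> 310).
The test is 'or': at least one threshold is exceeded.

Yes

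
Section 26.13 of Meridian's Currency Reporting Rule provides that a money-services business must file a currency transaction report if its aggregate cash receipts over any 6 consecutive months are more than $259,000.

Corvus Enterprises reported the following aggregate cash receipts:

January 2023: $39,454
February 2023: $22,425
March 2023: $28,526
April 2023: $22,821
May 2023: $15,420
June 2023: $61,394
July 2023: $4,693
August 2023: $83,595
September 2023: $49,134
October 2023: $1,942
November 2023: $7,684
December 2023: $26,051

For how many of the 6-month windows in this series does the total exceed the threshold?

January 2023–June 2023: $39,454 + $22,425 + $28,526 + $22,821 + $15,420 + $61,394 = $190,040 (under)
February 2023–July 2023: $22,425 + $28,526 + $22,821 + $15,420 + $61,394 + $4,693 = $155,279 (under)
March 2023–August 2023: $28,526 + $22,821 + $15,420 + $61,394 + $4,693 + $83,595 = $216,449 (under)
April 2023–September 2023: $22,821 + $15,420 + $61,394 + $4,693 + $83,595 + $49,134 = $237,057 (under)
May 2023–October 2023: $15,420 + $61,394 + $4,693 + $83,595 + $49,134 + $1,942 = $216,178 (under)
June 2023–November 2023: $61,394 + $4,693 + $83,595 + $49,134 + $1,942 + $7,684 = $208,442 (under)
July 2023–December 2023: $4,693 + $83,595 + $49,134 + $1,942 + $7,684 + $26,051 = $173,099 (under)
0 windows exceed the threshold.

0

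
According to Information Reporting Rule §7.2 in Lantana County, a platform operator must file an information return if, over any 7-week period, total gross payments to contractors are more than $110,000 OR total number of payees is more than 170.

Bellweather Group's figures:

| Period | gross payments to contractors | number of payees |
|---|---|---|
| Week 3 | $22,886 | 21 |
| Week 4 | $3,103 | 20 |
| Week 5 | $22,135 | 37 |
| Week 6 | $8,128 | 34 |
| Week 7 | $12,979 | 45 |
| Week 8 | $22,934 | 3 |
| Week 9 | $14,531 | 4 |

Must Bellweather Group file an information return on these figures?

Total gross payments to contractors: $22,886 + $3,103 + $22,135 + $8,128 + $12,979 + $22,934 + $14,531 = $106,696 (≤ $110,000).
Total number of payees: 21 + 20 + 37 + 34 + 45 + 3 + 4 = 164 (≤ 170).
The test is 'or': neither threshold is exceeded.

No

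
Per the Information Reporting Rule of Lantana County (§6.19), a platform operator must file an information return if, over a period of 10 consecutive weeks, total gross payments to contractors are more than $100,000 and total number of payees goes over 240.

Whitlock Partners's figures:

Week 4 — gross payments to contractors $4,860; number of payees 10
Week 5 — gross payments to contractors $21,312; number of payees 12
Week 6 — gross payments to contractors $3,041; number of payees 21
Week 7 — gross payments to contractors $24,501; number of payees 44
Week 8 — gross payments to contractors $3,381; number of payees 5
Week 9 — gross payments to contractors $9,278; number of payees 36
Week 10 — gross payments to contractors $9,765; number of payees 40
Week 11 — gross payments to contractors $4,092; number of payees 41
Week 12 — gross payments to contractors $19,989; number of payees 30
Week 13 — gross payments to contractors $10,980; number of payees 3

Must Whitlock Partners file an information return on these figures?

Total gross payments to contractors: $4,860 + $21,312 + $3,041 + $24,501 + $3,381 + $9,278 + $9,765 + $4,092 + $19,989 + $10,980 = $111,199 (> $100,000).
Total number of payees: 10 + 12 + 21 + 44 + 5 + 36 + 40 + 41 + 30 + 3 = 242 (> 240).
The test is 'and': both thresholds are exceeded.

Yes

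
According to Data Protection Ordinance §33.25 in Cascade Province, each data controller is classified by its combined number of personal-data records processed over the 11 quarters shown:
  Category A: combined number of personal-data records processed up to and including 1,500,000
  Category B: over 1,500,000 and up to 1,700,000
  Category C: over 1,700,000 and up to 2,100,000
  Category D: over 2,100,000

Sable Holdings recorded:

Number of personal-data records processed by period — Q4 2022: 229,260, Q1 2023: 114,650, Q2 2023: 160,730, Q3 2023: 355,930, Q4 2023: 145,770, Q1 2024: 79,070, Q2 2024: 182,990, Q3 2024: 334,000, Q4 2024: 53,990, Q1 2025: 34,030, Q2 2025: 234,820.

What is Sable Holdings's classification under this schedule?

Category C

Combined number of personal-data records processed: 229,260 + 114,650 + 160,730 + 355,930 + 145,770 + 79,070 + 182,990 + 334,000 + 53,990 + 34,030 + 234,820 = 1,925,240.
1,700,000 < 1,925,240 ≤ 2,100,000, so Category C applies.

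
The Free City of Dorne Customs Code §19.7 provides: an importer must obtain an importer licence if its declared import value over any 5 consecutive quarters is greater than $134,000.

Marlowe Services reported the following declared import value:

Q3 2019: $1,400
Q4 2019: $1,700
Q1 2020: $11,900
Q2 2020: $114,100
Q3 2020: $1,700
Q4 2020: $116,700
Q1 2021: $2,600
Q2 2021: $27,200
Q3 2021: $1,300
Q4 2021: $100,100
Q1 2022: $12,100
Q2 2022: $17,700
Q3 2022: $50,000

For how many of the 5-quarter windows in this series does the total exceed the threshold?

Q3 2019–Q3 2020: $1,400 + $1,700 + $11,900 + $114,100 + $1,700 = $130,800 (under)
Q4 2019–Q4 2020: $1,700 + $11,900 + $114,100 + $1,700 + $116,700 = $246,100 (over)
Q1 2020–Q1 2021: $11,900 + $114,100 + $1,700 + $116,700 + $2,600 = $247,000 (over)
Q2 2020–Q2 2021: $114,100 + $1,700 + $116,700 + $2,600 + $27,200 = $262,300 (over)
Q3 2020–Q3 2021: $1,700 + $116,700 + $2,600 + $27,200 + $1,300 = $149,500 (over)
Q4 2020–Q4 2021: $116,700 + $2,600 + $27,200 + $1,300 + $100,100 = $247,900 (over)
Q1 2021–Q1 2022: $2,600 + $27,200 + $1,300 + $100,100 + $12,100 = $143,300 (over)
Q2 2021–Q2 2022: $27,200 + $1,300 + $100,100 + $12,100 + $17,700 = $158,400 (over)
Q3 2021–Q3 2022: $1,300 + $100,100 + $12,100 + $17,700 + $50,000 = $181,200 (over)
8 windows exceed the threshold.

8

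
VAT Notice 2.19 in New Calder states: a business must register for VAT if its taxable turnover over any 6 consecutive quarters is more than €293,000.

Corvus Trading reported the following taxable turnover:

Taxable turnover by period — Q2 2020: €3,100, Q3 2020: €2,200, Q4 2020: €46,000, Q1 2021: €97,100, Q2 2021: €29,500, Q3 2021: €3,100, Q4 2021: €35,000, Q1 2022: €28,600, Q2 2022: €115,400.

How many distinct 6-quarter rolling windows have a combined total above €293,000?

1

Q2 2020–Q3 2021: €3,100 + €2,200 + €46,000 + €97,100 + €29,500 + €3,100 = €181,000 (under)
Q3 2020–Q4 2021: €2,200 + €46,000 + €97,100 + €29,500 + €3,100 + €35,000 = €212,900 (under)
Q4 2020–Q1 2022: €46,000 + €97,100 + €29,500 + €3,100 + €35,000 + €28,600 = €239,300 (under)
Q1 2021–Q2 2022: €97,100 + €29,500 + €3,100 + €35,000 + €28,600 + €115,400 = €308,700 (over)
1 window exceeds the threshold.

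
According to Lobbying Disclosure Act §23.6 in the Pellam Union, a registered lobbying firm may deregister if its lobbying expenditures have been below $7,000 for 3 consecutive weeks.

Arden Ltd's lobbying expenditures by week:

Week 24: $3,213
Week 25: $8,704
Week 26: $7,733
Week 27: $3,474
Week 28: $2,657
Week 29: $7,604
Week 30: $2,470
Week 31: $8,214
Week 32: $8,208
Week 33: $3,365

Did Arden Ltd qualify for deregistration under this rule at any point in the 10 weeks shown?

Weeks below $7,000: Week 24, Week 27, Week 28, Week 30, Week 33.
Longest run of consecutive weeks below the threshold: 2.
2 < 3, so Arden Ltd never became eligible.

No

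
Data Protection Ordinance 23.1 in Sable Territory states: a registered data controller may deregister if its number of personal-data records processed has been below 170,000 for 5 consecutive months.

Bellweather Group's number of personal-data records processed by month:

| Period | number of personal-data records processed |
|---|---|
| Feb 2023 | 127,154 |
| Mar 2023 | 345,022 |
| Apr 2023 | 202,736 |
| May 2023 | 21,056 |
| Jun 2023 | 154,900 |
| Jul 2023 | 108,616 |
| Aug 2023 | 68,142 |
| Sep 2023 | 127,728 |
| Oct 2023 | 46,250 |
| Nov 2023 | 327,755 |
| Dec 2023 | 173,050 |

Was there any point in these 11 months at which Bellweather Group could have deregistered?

Yes

Months below 170,000: Feb 2023, May 2023, Jun 2023, Jul 2023, Aug 2023, Sep 2023, Oct 2023.
Longest run of consecutive months below the threshold: 6.
6 ≥ 5, so Bellweather Group became eligible.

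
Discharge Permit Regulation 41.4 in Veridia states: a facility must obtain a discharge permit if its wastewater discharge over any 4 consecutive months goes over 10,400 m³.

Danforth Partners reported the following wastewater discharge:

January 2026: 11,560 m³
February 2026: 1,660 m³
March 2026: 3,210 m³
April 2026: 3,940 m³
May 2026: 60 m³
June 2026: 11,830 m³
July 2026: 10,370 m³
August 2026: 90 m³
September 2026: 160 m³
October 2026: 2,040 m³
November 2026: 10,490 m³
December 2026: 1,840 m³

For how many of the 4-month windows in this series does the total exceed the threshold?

8

January 2026–April 2026: 11,560 m³ + 1,660 m³ + 3,210 m³ + 3,940 m³ = 20,370 m³ (over)
February 2026–May 2026: 1,660 m³ + 3,210 m³ + 3,940 m³ + 60 m³ = 8,870 m³ (under)
March 2026–June 2026: 3,210 m³ + 3,940 m³ + 60 m³ + 11,830 m³ = 19,040 m³ (over)
April 2026–July 2026: 3,940 m³ + 60 m³ + 11,830 m³ + 10,370 m³ = 26,200 m³ (over)
May 2026–August 2026: 60 m³ + 11,830 m³ + 10,370 m³ + 90 m³ = 22,350 m³ (over)
June 2026–September 2026: 11,830 m³ + 10,370 m³ + 90 m³ + 160 m³ = 22,450 m³ (over)
July 2026–October 2026: 10,370 m³ + 90 m³ + 160 m³ + 2,040 m³ = 12,660 m³ (over)
August 2026–November 2026: 90 m³ + 160 m³ + 2,040 m³ + 10,490 m³ = 12,780 m³ (over)
September 2026–December 2026: 160 m³ + 2,040 m³ + 10,490 m³ + 1,840 m³ = 14,530 m³ (over)
8 windows exceed the threshold.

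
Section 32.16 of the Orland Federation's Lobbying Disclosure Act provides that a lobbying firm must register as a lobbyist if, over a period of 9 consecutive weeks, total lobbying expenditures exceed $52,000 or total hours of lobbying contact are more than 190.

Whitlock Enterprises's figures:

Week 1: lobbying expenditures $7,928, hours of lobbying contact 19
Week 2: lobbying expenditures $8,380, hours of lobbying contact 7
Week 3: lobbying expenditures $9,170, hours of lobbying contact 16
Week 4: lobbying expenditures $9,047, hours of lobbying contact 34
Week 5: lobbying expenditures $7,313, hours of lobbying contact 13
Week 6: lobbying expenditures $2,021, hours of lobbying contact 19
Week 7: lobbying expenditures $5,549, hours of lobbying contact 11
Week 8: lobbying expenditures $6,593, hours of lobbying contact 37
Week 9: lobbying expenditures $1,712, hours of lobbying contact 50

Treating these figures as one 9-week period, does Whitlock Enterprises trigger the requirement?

Yes

Total lobbying expenditures: $7,928 + $8,380 + $9,170 + $9,047 + $7,313 + $2,021 + $5,549 + $6,593 + $1,712 = $57,713 (> $52,000).
Total hours of lobbying contact: 19 + 7 + 16 + 34 + 13 + 19 + 11 + 37 + 50 = 206 (> 190).
The test is 'or': at least one threshold is exceeded.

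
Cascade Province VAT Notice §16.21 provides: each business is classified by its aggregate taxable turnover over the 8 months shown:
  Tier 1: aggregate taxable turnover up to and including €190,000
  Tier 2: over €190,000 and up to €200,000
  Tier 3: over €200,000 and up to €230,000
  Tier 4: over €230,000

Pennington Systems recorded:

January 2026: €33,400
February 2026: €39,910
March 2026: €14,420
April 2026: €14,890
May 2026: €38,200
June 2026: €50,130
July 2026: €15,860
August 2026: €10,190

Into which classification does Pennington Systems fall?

Aggregate taxable turnover: €33,400 + €39,910 + €14,420 + €14,890 + €38,200 + €50,130 + €15,860 + €10,190 = €217,000.
€200,000 < €217,000 ≤ €230,000, so Tier 3 applies.

Tier 3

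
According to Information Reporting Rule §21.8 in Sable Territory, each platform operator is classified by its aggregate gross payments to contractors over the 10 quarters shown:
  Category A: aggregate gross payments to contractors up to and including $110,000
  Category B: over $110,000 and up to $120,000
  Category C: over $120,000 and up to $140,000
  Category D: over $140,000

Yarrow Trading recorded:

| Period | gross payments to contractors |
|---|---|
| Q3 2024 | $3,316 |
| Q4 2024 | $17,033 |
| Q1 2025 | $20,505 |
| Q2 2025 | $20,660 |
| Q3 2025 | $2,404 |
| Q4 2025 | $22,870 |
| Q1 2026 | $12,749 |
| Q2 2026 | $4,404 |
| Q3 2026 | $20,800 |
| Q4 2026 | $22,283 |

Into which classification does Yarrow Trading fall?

Aggregate gross payments to contractors: $3,316 + $17,033 + $20,505 + $20,660 + $2,404 + $22,870 + $12,749 + $4,404 + $20,800 + $22,283 = $147,024.
$147,024 > $140,000, so Category D applies.

Category D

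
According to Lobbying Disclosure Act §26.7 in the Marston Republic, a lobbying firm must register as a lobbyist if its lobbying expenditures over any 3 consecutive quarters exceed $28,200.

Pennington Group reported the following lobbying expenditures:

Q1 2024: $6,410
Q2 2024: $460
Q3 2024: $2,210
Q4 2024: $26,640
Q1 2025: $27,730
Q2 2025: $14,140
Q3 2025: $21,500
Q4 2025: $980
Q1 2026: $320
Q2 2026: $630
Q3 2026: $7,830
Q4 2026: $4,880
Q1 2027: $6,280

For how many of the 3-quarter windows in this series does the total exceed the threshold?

5

Q1 2024–Q3 2024: $6,410 + $460 + $2,210 = $9,080 (under)
Q2 2024–Q4 2024: $460 + $2,210 + $26,640 = $29,310 (over)
Q3 2024–Q1 2025: $2,210 + $26,640 + $27,730 = $56,580 (over)
Q4 2024–Q2 2025: $26,640 + $27,730 + $14,140 = $68,510 (over)
Q1 2025–Q3 2025: $27,730 + $14,140 + $21,500 = $63,370 (over)
Q2 2025–Q4 2025: $14,140 + $21,500 + $980 = $36,620 (over)
Q3 2025–Q1 2026: $21,500 + $980 + $320 = $22,800 (under)
Q4 2025–Q2 2026: $980 + $320 + $630 = $1,930 (under)
Q1 2026–Q3 2026: $320 + $630 + $7,830 = $8,780 (under)
Q2 2026–Q4 2026: $630 + $7,830 + $4,880 = $13,340 (under)
Q3 2026–Q1 2027: $7,830 + $4,880 + $6,280 = $18,990 (under)
5 windows exceed the threshold.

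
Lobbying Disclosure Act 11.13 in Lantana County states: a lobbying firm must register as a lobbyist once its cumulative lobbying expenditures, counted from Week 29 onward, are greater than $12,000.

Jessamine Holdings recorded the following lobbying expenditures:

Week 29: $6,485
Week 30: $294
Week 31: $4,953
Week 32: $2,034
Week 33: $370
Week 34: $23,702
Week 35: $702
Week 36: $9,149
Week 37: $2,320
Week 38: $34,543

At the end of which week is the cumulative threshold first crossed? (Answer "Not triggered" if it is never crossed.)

Week 32

Through Week 29: $6,485
Through Week 30: $6,779
Through Week 31: $11,732
Through Week 32: $13,766 ← exceeds threshold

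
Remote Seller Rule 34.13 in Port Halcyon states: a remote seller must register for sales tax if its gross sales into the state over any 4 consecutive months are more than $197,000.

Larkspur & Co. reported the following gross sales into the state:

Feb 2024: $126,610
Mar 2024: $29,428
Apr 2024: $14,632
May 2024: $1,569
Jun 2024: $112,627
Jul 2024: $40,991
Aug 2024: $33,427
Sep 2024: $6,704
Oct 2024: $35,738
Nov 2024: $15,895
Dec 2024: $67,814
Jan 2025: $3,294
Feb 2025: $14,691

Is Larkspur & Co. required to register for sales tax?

Feb 2024–May 2024: $126,610 + $29,428 + $14,632 + $1,569 = $172,239 (under)
Mar 2024–Jun 2024: $29,428 + $14,632 + $1,569 + $112,627 = $158,256 (under)
Apr 2024–Jul 2024: $14,632 + $1,569 + $112,627 + $40,991 = $169,819 (under)
May 2024–Aug 2024: $1,569 + $112,627 + $40,991 + $33,427 = $188,614 (under)
Jun 2024–Sep 2024: $112,627 + $40,991 + $33,427 + $6,704 = $193,749 (under)
Jul 2024–Oct 2024: $40,991 + $33,427 + $6,704 + $35,738 = $116,860 (under)
Aug 2024–Nov 2024: $33,427 + $6,704 + $35,738 + $15,895 = $91,764 (under)
Sep 2024–Dec 2024: $6,704 + $35,738 + $15,895 + $67,814 = $126,151 (under)
Oct 2024–Jan 2025: $35,738 + $15,895 + $67,814 + $3,294 = $122,741 (under)
Nov 2024–Feb 2025: $15,895 + $67,814 + $3,294 + $14,691 = $101,694 (under)
No window exceeds $197,000.

No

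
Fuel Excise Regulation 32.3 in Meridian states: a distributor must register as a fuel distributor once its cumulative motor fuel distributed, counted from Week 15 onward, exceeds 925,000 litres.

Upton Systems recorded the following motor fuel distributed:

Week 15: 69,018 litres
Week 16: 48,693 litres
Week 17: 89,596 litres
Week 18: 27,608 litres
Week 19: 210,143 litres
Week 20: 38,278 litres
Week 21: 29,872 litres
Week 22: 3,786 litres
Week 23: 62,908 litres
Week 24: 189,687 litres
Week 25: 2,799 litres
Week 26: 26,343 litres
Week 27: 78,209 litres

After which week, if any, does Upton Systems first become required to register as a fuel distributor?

Not triggered

Through Week 15: 69,018 litres
Through Week 16: 117,711 litres
Through Week 17: 207,307 litres
Through Week 18: 234,915 litres
Through Week 19: 445,058 litres
Through Week 20: 483,336 litres
Through Week 21: 513,208 litres
Through Week 22: 516,994 litres
Through Week 23: 579,902 litres
Through Week 24: 769,589 litres
Through Week 25: 772,388 litres
Through Week 26: 798,731 litres
Through Week 27: 876,940 litres
Final cumulative total 876,940 litres ≤ 925,000 litres; the threshold is never exceeded.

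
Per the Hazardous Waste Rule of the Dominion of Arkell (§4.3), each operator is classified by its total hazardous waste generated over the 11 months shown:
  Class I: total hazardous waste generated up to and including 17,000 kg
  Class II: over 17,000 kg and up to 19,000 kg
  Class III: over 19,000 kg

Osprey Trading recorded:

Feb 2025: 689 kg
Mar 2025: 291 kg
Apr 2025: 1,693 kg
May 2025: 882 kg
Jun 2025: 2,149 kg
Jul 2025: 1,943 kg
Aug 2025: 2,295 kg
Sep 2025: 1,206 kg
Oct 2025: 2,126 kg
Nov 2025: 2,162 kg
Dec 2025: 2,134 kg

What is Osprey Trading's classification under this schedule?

Class II

Total hazardous waste generated: 689 kg + 291 kg + 1,693 kg + 882 kg + 2,149 kg + 1,943 kg + 2,295 kg + 1,206 kg + 2,126 kg + 2,162 kg + 2,134 kg = 17,570 kg.
17,000 kg < 17,570 kg ≤ 19,000 kg, so Class II applies.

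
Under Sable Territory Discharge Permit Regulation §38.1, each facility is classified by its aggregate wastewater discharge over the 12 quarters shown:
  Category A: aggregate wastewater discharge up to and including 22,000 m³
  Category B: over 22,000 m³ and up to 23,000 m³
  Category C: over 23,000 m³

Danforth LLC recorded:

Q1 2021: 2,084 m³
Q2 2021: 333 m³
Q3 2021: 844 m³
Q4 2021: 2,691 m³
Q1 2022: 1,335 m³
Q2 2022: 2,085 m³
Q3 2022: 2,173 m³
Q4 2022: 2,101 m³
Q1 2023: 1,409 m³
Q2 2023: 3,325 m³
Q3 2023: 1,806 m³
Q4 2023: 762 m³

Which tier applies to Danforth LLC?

Category A

Aggregate wastewater discharge: 2,084 m³ + 333 m³ + 844 m³ + 2,691 m³ + 1,335 m³ + 2,085 m³ + 2,173 m³ + 2,101 m³ + 1,409 m³ + 3,325 m³ + 1,806 m³ + 762 m³ = 20,948 m³.
20,948 m³ ≤ 22,000 m³, so Category A applies.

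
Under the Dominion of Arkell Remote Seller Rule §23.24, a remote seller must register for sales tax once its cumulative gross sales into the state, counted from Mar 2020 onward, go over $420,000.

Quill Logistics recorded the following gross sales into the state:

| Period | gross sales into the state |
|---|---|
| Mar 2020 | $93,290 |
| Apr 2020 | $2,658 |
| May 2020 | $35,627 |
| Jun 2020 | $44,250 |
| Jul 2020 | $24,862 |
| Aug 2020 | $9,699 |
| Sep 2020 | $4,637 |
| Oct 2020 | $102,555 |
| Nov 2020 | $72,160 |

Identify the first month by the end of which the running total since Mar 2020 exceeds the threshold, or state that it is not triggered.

Through Mar 2020: $93,290
Through Apr 2020: $95,948
Through May 2020: $131,575
Through Jun 2020: $175,825
Through Jul 2020: $200,687
Through Aug 2020: $210,386
Through Sep 2020: $215,023
Through Oct 2020: $317,578
Through Nov 2020: $389,738
Final cumulative total $389,738 ≤ $420,000; the threshold is never exceeded.

Not triggered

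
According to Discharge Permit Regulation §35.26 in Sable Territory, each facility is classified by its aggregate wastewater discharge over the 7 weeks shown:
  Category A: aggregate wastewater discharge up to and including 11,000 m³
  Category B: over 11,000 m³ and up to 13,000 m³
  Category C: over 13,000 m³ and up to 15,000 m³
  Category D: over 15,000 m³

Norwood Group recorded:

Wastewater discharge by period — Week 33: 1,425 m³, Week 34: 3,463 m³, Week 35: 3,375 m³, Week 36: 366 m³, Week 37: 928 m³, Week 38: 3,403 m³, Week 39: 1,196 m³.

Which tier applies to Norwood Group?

Aggregate wastewater discharge: 1,425 m³ + 3,463 m³ + 3,375 m³ + 366 m³ + 928 m³ + 3,403 m³ + 1,196 m³ = 14,156 m³.
13,000 m³ < 14,156 m³ ≤ 15,000 m³, so Category C applies.

Category C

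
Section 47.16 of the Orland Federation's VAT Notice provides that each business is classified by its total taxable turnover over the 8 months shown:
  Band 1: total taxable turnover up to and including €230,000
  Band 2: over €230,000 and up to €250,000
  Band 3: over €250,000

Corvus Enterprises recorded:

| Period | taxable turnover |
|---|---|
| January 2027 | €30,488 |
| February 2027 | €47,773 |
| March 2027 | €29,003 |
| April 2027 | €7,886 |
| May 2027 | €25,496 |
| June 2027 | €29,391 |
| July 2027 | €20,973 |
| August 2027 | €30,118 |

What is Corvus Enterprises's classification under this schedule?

Band 1

Total taxable turnover: €30,488 + €47,773 + €29,003 + €7,886 + €25,496 + €29,391 + €20,973 + €30,118 = €221,128.
€221,128 ≤ €230,000, so Band 1 applies.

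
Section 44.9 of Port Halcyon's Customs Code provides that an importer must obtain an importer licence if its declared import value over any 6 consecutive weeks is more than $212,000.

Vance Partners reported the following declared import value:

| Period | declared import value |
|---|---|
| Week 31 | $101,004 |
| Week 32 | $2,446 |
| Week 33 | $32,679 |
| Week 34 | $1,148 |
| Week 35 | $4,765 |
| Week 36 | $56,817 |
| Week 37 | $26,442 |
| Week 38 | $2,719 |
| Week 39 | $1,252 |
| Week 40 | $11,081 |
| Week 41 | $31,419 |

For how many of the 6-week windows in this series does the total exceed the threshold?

0

Week 31–Week 36: $101,004 + $2,446 + $32,679 + $1,148 + $4,765 + $56,817 = $198,859 (under)
Week 32–Week 37: $2,446 + $32,679 + $1,148 + $4,765 + $56,817 + $26,442 = $124,297 (under)
Week 33–Week 38: $32,679 + $1,148 + $4,765 + $56,817 + $26,442 + $2,719 = $124,570 (under)
Week 34–Week 39: $1,148 + $4,765 + $56,817 + $26,442 + $2,719 + $1,252 = $93,143 (under)
Week 35–Week 40: $4,765 + $56,817 + $26,442 + $2,719 + $1,252 + $11,081 = $103,076 (under)
Week 36–Week 41: $56,817 + $26,442 + $2,719 + $1,252 + $11,081 + $31,419 = $129,730 (under)
0 windows exceed the threshold.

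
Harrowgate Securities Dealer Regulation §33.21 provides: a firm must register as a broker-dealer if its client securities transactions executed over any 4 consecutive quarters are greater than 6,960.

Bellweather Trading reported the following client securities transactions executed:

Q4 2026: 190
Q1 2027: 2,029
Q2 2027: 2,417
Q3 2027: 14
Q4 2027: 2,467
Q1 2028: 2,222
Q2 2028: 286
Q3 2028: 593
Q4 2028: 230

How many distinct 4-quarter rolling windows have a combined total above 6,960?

1

Q4 2026–Q3 2027: 190 + 2,029 + 2,417 + 14 = 4,650 (under)
Q1 2027–Q4 2027: 2,029 + 2,417 + 14 + 2,467 = 6,927 (under)
Q2 2027–Q1 2028: 2,417 + 14 + 2,467 + 2,222 = 7,120 (over)
Q3 2027–Q2 2028: 14 + 2,467 + 2,222 + 286 = 4,989 (under)
Q4 2027–Q3 2028: 2,467 + 2,222 + 286 + 593 = 5,568 (under)
Q1 2028–Q4 2028: 2,222 + 286 + 593 + 230 = 3,331 (under)
1 window exceeds the threshold.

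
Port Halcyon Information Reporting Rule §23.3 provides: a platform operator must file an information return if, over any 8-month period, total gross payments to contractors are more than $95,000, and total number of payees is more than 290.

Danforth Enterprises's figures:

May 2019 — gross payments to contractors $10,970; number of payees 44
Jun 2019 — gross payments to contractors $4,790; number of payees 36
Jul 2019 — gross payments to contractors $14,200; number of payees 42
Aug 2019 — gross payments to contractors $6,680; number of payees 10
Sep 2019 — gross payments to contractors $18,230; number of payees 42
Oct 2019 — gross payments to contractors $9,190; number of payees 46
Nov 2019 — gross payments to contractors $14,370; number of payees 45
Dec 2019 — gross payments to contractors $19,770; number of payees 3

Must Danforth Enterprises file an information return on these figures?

Total gross payments to contractors: $10,970 + $4,790 + $14,200 + $6,680 + $18,230 + $9,190 + $14,370 + $19,770 = $98,200 (> $95,000).
Total number of payees: 44 + 36 + 42 + 10 + 42 + 46 + 45 + 3 = 268 (≤ 290).
The test is 'and': the rule requires both, and at least one is not exceeded.

No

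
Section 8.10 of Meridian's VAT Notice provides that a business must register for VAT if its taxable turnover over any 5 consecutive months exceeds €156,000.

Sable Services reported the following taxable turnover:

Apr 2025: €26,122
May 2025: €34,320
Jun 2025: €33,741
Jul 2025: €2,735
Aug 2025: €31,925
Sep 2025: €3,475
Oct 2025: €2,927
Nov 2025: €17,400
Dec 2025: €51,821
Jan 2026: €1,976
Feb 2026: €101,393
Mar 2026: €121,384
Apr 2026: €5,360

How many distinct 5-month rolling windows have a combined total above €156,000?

3

Apr 2025–Aug 2025: €26,122 + €34,320 + €33,741 + €2,735 + €31,925 = €128,843 (under)
May 2025–Sep 2025: €34,320 + €33,741 + €2,735 + €31,925 + €3,475 = €106,196 (under)
Jun 2025–Oct 2025: €33,741 + €2,735 + €31,925 + €3,475 + €2,927 = €74,803 (under)
Jul 2025–Nov 2025: €2,735 + €31,925 + €3,475 + €2,927 + €17,400 = €58,462 (under)
Aug 2025–Dec 2025: €31,925 + €3,475 + €2,927 + €17,400 + €51,821 = €107,548 (under)
Sep 2025–Jan 2026: €3,475 + €2,927 + €17,400 + €51,821 + €1,976 = €77,599 (under)
Oct 2025–Feb 2026: €2,927 + €17,400 + €51,821 + €1,976 + €101,393 = €175,517 (over)
Nov 2025–Mar 2026: €17,400 + €51,821 + €1,976 + €101,393 + €121,384 = €293,974 (over)
Dec 2025–Apr 2026: €51,821 + €1,976 + €101,393 + €121,384 + €5,360 = €281,934 (over)
3 windows exceed the threshold.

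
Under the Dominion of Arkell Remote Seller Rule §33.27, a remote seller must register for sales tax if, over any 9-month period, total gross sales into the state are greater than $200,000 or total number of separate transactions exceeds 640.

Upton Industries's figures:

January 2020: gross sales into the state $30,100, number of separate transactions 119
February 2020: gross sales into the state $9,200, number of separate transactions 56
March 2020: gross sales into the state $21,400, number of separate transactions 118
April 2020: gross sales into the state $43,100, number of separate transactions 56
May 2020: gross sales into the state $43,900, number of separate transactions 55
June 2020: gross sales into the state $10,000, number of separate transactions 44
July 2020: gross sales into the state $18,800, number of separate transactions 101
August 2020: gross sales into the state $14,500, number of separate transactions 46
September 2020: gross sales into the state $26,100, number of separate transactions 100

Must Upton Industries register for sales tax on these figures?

Total gross sales into the state: $30,100 + $9,200 + $21,400 + $43,100 + $43,900 + $10,000 + $18,800 + $14,500 + $26,100 = $217,100 (> $200,000).
Total number of separate transactions: 119 + 56 + 118 + 56 + 55 + 44 + 101 + 46 + 100 = 695 (> 640).
The test is 'or': at least one threshold is exceeded.

Yes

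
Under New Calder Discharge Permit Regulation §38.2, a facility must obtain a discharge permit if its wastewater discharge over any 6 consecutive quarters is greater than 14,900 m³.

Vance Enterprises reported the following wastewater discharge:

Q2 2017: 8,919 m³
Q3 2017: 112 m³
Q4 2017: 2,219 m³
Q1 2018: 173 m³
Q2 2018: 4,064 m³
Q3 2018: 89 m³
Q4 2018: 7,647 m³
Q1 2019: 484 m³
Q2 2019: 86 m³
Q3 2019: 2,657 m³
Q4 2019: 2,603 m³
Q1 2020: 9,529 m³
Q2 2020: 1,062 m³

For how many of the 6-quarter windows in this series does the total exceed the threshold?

4

Q2 2017–Q3 2018: 8,919 m³ + 112 m³ + 2,219 m³ + 173 m³ + 4,064 m³ + 89 m³ = 15,576 m³ (over)
Q3 2017–Q4 2018: 112 m³ + 2,219 m³ + 173 m³ + 4,064 m³ + 89 m³ + 7,647 m³ = 14,304 m³ (under)
Q4 2017–Q1 2019: 2,219 m³ + 173 m³ + 4,064 m³ + 89 m³ + 7,647 m³ + 484 m³ = 14,676 m³ (under)
Q1 2018–Q2 2019: 173 m³ + 4,064 m³ + 89 m³ + 7,647 m³ + 484 m³ + 86 m³ = 12,543 m³ (under)
Q2 2018–Q3 2019: 4,064 m³ + 89 m³ + 7,647 m³ + 484 m³ + 86 m³ + 2,657 m³ = 15,027 m³ (over)
Q3 2018–Q4 2019: 89 m³ + 7,647 m³ + 484 m³ + 86 m³ + 2,657 m³ + 2,603 m³ = 13,566 m³ (under)
Q4 2018–Q1 2020: 7,647 m³ + 484 m³ + 86 m³ + 2,657 m³ + 2,603 m³ + 9,529 m³ = 23,006 m³ (over)
Q1 2019–Q2 2020: 484 m³ + 86 m³ + 2,657 m³ + 2,603 m³ + 9,529 m³ + 1,062 m³ = 16,421 m³ (over)
4 windows exceed the threshold.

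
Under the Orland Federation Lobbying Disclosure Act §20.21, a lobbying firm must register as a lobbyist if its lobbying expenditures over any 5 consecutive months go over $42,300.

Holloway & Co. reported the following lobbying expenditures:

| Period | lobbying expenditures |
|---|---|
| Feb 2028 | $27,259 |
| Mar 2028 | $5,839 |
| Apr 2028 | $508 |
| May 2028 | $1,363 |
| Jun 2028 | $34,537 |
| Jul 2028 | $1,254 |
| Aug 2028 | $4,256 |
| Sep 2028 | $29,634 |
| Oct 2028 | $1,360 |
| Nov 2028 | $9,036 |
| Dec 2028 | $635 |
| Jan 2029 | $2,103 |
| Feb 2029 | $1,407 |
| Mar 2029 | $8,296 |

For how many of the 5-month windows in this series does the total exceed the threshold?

7

Feb 2028–Jun 2028: $27,259 + $5,839 + $508 + $1,363 + $34,537 = $69,506 (over)
Mar 2028–Jul 2028: $5,839 + $508 + $1,363 + $34,537 + $1,254 = $43,501 (over)
Apr 2028–Aug 2028: $508 + $1,363 + $34,537 + $1,254 + $4,256 = $41,918 (under)
May 2028–Sep 2028: $1,363 + $34,537 + $1,254 + $4,256 + $29,634 = $71,044 (over)
Jun 2028–Oct 2028: $34,537 + $1,254 + $4,256 + $29,634 + $1,360 = $71,041 (over)
Jul 2028–Nov 2028: $1,254 + $4,256 + $29,634 + $1,360 + $9,036 = $45,540 (over)
Aug 2028–Dec 2028: $4,256 + $29,634 + $1,360 + $9,036 + $635 = $44,921 (over)
Sep 2028–Jan 2029: $29,634 + $1,360 + $9,036 + $635 + $2,103 = $42,768 (over)
Oct 2028–Feb 2029: $1,360 + $9,036 + $635 + $2,103 + $1,407 = $14,541 (under)
Nov 2028–Mar 2029: $9,036 + $635 + $2,103 + $1,407 + $8,296 = $21,477 (under)
7 windows exceed the threshold.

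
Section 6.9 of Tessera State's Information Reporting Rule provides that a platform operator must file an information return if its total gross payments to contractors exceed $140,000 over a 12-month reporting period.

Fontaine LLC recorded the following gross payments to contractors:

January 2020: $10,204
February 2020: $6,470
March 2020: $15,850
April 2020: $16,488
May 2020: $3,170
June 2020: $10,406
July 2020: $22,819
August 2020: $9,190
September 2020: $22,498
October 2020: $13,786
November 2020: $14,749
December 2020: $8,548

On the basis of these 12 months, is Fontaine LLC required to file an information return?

Total gross payments to contractors: $10,204 + $6,470 + $15,850 + $16,488 + $3,170 + $10,406 + $22,819 + $9,190 + $22,498 + $13,786 + $14,749 + $8,548 = $154,178.
$154,178 > $140,000, so the threshold is exceeded.

Yes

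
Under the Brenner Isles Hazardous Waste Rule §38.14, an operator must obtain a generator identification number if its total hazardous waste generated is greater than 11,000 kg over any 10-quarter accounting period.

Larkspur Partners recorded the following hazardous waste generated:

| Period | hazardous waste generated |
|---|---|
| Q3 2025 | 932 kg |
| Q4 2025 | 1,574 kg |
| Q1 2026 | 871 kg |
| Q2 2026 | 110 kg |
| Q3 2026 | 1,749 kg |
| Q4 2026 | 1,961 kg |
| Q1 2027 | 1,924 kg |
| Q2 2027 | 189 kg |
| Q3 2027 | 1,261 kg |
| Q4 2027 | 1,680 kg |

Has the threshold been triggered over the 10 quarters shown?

Yes

Total hazardous waste generated: 932 kg + 1,574 kg + 871 kg + 110 kg + 1,749 kg + 1,961 kg + 1,924 kg + 189 kg + 1,261 kg + 1,680 kg = 12,251 kg.
12,251 kg > 11,000 kg, so the threshold is exceeded.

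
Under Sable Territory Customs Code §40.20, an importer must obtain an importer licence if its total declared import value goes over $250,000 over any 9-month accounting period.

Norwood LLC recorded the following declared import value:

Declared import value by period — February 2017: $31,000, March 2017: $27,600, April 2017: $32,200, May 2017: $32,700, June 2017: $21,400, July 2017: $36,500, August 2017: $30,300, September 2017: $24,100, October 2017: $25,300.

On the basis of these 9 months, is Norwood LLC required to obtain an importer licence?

Total declared import value: $31,000 + $27,600 + $32,200 + $32,700 + $21,400 + $36,500 + $30,300 + $24,100 + $25,300 = $261,100.
$261,100 > $250,000, so the threshold is exceeded.

Yes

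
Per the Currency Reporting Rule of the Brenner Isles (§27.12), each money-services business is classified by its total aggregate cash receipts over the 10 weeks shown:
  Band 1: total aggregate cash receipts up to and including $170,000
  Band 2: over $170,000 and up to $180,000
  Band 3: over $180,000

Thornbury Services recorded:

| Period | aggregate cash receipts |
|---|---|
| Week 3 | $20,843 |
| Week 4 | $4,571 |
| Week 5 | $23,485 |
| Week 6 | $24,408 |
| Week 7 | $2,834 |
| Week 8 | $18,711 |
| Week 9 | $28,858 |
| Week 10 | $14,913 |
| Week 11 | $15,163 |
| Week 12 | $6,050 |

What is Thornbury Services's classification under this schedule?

Total aggregate cash receipts: $20,843 + $4,571 + $23,485 + $24,408 + $2,834 + $18,711 + $28,858 + $14,913 + $15,163 + $6,050 = $159,836.
$159,836 ≤ $170,000, so Band 1 applies.

Band 1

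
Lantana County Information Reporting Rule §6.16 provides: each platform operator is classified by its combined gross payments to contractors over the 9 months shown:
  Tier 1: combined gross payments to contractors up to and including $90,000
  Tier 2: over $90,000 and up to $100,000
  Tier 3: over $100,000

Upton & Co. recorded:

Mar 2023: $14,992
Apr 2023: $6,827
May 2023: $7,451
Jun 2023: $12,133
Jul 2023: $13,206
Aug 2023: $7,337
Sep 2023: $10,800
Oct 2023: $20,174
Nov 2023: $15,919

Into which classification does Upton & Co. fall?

Combined gross payments to contractors: $14,992 + $6,827 + $7,451 + $12,133 + $13,206 + $7,337 + $10,800 + $20,174 + $15,919 = $108,839.
$108,839 > $100,000, so Tier 3 applies.

Tier 3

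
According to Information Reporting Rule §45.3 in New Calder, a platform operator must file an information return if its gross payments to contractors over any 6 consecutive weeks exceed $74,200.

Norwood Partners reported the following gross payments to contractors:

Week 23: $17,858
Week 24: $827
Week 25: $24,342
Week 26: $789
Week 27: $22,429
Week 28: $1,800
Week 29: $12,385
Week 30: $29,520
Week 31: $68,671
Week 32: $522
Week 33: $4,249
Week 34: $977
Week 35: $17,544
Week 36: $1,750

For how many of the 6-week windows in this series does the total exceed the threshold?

7

Week 23–Week 28: $17,858 + $827 + $24,342 + $789 + $22,429 + $1,800 = $68,045 (under)
Week 24–Week 29: $827 + $24,342 + $789 + $22,429 + $1,800 + $12,385 = $62,572 (under)
Week 25–Week 30: $24,342 + $789 + $22,429 + $1,800 + $12,385 + $29,520 = $91,265 (over)
Week 26–Week 31: $789 + $22,429 + $1,800 + $12,385 + $29,520 + $68,671 = $135,594 (over)
Week 27–Week 32: $22,429 + $1,800 + $12,385 + $29,520 + $68,671 + $522 = $135,327 (over)
Week 28–Week 33: $1,800 + $12,385 + $29,520 + $68,671 + $522 + $4,249 = $117,147 (over)
Week 29–Week 34: $12,385 + $29,520 + $68,671 + $522 + $4,249 + $977 = $116,324 (over)
Week 30–Week 35: $29,520 + $68,671 + $522 + $4,249 + $977 + $17,544 = $121,483 (over)
Week 31–Week 36: $68,671 + $522 + $4,249 + $977 + $17,544 + $1,750 = $93,713 (over)
7 windows exceed the threshold.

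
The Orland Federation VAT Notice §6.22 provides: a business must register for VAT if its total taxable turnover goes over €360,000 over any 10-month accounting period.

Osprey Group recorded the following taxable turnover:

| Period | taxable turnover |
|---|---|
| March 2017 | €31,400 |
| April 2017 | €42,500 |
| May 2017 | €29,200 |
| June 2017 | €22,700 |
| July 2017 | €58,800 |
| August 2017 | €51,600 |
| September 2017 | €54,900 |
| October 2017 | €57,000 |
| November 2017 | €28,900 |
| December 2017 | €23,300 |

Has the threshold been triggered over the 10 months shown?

Total taxable turnover: €31,400 + €42,500 + €29,200 + €22,700 + €58,800 + €51,600 + €54,900 + €57,000 + €28,900 + €23,300 = €400,300.
€400,300 > €360,000, so the threshold is exceeded.

Yes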